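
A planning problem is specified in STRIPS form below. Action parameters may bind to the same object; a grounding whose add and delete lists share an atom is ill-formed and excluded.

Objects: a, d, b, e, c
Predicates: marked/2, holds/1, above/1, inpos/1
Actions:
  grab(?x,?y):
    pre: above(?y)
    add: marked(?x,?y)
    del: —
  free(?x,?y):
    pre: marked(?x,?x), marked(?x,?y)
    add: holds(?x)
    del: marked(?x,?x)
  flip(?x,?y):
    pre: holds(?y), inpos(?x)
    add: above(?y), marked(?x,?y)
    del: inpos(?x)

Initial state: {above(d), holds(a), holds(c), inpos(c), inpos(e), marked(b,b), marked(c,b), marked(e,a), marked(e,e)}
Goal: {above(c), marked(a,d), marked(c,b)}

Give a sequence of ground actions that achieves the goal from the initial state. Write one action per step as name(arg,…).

grab(a,d); flip(e,c)

1. grab(a,d)  →  {above(d), holds(a), holds(c), inpos(c), inpos(e), marked(a,d), marked(b,b), marked(c,b), marked(e,a), marked(e,e)}
2. flip(e,c)  →  {above(c), above(d), holds(a), holds(c), inpos(c), marked(a,d), marked(b,b), marked(c,b), marked(e,a), marked(e,c), marked(e,e)}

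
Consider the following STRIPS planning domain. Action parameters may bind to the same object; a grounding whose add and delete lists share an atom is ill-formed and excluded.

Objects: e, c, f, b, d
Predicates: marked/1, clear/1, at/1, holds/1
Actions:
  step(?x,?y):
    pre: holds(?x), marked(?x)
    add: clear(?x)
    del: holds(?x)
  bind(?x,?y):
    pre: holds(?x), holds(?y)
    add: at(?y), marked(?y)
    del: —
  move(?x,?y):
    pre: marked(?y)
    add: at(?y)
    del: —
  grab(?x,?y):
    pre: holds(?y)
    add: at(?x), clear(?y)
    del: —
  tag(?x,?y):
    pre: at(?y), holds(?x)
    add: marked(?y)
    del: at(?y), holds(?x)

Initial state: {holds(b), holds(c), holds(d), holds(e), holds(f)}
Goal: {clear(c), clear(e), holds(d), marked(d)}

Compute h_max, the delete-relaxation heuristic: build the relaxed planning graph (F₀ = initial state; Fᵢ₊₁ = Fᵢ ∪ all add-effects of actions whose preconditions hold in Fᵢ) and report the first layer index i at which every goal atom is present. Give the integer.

1

F0 = init (5 atoms)
F1 = F0 ∪ {at(b), at(c), at(d), at(e), at(f), clear(b), clear(c), clear(d), clear(e), clear(f), marked(b), marked(c), marked(d), marked(e), marked(f)}  (20 atoms)
goal ⊆ F1  ⇒  h_max = 1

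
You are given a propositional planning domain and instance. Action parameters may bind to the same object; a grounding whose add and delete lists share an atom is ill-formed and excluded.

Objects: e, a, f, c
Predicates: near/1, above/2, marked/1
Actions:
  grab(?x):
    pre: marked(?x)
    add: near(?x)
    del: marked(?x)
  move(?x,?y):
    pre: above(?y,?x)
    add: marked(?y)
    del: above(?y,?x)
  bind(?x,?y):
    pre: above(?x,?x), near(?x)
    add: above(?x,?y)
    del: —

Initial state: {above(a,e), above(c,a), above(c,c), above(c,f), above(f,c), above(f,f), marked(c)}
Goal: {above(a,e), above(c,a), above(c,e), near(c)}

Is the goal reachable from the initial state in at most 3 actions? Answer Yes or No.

1. grab(c)  →  {above(a,e), above(c,a), above(c,c), above(c,f), above(f,c), above(f,f), near(c)}
2. bind(c,e)  →  {above(a,e), above(c,a), above(c,c), above(c,e), above(c,f), above(f,c), above(f,f), near(c)}
optimal plan length = 2; 2 ≤ 3

Yes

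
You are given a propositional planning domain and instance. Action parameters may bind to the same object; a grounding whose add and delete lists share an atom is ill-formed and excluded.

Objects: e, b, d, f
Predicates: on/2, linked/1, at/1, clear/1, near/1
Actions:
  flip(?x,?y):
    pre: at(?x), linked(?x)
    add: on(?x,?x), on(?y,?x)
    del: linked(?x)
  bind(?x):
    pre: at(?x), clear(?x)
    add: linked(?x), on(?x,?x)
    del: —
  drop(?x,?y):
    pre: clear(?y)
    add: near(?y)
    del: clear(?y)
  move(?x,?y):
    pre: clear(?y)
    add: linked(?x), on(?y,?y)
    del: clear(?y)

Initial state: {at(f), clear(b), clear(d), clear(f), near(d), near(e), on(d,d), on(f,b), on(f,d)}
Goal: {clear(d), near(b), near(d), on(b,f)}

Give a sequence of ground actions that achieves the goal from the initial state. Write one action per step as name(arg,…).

1. bind(f)  →  {at(f), clear(b), clear(d), clear(f), linked(f), near(d), near(e), on(d,d), on(f,b), on(f,d), on(f,f)}
2. flip(f,b)  →  {at(f), clear(b), clear(d), clear(f), near(d), near(e), on(b,f), on(d,d), on(f,b), on(f,d), on(f,f)}
3. drop(e,b)  →  {at(f), clear(d), clear(f), near(b), near(d), near(e), on(b,f), on(d,d), on(f,b), on(f,d), on(f,f)}

bind(f); flip(f,b); drop(e,b)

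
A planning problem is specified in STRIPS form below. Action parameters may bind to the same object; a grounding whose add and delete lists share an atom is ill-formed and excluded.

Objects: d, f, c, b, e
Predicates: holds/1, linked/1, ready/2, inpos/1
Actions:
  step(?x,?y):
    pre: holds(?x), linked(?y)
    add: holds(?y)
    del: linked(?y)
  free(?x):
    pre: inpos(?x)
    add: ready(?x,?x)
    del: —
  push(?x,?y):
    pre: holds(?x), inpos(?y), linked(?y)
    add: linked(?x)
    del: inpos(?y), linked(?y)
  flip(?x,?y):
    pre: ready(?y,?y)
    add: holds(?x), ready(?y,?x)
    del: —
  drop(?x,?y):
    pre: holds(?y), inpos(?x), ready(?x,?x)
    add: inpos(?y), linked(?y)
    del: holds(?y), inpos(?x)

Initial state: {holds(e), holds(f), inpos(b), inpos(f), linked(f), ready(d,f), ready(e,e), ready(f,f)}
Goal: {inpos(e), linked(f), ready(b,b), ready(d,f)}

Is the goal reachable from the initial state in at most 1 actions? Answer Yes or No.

No

1. free(b)  →  {holds(e), holds(f), inpos(b), inpos(f), linked(f), ready(b,b), ready(d,f), ready(e,e), ready(f,f)}
2. drop(f,e)  →  {holds(f), inpos(b), inpos(e), linked(e), linked(f), ready(b,b), ready(d,f), ready(e,e), ready(f,f)}
optimal plan length = 2; 2 > 1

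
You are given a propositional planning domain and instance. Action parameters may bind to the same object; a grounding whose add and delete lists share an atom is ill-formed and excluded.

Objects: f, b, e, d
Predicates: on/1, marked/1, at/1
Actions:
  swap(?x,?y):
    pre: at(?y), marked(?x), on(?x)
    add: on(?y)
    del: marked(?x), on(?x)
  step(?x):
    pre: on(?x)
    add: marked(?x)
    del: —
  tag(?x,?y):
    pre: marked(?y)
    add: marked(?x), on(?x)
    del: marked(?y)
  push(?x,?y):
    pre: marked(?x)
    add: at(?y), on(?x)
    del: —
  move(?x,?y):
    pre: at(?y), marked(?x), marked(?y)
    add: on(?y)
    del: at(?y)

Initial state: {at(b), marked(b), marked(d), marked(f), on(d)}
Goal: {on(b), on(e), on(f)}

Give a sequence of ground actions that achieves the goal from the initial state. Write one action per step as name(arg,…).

1. swap(d,b)  →  {at(b), marked(b), marked(f), on(b)}
2. tag(f,b)  →  {at(b), marked(f), on(b), on(f)}
3. tag(e,f)  →  {at(b), marked(e), on(b), on(e), on(f)}

swap(d,b); tag(f,b); tag(e,f)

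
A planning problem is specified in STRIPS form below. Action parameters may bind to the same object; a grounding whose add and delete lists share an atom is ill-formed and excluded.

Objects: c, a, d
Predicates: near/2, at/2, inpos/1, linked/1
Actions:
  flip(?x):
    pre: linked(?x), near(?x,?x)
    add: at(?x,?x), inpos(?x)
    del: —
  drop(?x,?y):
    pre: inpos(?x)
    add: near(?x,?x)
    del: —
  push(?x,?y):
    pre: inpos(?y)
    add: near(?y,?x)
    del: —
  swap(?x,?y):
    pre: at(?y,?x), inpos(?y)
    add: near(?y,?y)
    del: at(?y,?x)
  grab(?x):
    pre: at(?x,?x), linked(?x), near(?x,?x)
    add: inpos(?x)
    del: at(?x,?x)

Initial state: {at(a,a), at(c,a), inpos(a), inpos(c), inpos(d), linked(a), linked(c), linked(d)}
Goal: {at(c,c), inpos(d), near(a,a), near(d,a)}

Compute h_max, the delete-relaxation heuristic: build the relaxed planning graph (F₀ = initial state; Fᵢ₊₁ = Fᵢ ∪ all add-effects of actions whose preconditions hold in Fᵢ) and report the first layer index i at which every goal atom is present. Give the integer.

F0 = init (8 atoms)
F1 = F0 ∪ {near(a,a), near(a,c), near(a,d), near(c,a), near(c,c), near(c,d), near(d,a), near(d,c), near(d,d)}  (17 atoms)
F2 = F1 ∪ {at(c,c), at(d,d)}  (19 atoms)
goal ⊆ F2  ⇒  h_max = 2

2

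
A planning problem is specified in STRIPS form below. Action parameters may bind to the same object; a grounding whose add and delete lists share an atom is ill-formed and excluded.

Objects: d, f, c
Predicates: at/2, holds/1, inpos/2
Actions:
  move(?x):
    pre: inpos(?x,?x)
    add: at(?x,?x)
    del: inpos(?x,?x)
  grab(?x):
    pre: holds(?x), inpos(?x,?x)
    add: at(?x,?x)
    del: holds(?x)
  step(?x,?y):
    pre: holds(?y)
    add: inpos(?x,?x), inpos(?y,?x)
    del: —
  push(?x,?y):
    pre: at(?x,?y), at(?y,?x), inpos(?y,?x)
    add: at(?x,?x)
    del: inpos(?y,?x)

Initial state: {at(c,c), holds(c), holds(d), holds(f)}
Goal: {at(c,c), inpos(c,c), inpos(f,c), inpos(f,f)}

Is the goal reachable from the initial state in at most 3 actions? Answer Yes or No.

Yes

1. step(f,d)  →  {at(c,c), holds(c), holds(d), holds(f), inpos(d,f), inpos(f,f)}
2. step(c,f)  →  {at(c,c), holds(c), holds(d), holds(f), inpos(c,c), inpos(d,f), inpos(f,c), inpos(f,f)}
optimal plan length = 2; 2 ≤ 3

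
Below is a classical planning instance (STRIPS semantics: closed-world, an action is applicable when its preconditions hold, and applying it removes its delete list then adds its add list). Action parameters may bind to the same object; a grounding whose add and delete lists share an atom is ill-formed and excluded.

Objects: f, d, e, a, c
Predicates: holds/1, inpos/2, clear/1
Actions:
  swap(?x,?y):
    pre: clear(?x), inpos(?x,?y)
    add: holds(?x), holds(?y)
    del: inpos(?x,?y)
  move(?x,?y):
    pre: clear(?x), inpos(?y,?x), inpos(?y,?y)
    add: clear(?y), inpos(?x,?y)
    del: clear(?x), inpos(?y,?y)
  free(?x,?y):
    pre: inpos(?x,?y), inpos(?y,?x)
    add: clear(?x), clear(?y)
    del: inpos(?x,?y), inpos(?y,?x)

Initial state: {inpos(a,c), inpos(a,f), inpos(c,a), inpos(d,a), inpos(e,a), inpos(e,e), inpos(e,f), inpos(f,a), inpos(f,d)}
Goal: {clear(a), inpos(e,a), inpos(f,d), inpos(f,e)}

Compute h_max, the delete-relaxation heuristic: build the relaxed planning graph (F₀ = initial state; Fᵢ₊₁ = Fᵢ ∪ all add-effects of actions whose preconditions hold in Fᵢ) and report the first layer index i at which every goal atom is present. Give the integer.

F0 = init (9 atoms)
F1 = F0 ∪ {clear(a), clear(c), clear(e), clear(f)}  (13 atoms)
F2 = F1 ∪ {holds(a), holds(c), holds(d), holds(e), holds(f), inpos(a,e), inpos(f,e)}  (20 atoms)
goal ⊆ F2  ⇒  h_max = 2

2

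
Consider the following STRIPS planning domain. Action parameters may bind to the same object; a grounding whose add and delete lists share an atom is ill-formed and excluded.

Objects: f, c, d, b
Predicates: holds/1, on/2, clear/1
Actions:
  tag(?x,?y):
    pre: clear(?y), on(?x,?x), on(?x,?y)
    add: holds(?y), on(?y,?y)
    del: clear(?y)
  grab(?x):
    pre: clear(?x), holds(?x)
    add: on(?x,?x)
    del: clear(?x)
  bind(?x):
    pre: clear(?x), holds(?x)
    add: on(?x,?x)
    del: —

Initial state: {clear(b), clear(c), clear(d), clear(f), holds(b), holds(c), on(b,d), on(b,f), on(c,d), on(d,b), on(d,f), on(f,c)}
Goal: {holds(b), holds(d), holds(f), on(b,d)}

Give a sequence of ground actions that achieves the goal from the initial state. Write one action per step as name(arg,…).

grab(c); tag(c,d); tag(d,f)

1. grab(c)  →  {clear(b), clear(d), clear(f), holds(b), holds(c), on(b,d), on(b,f), on(c,c), on(c,d), on(d,b), on(d,f), on(f,c)}
2. tag(c,d)  →  {clear(b), clear(f), holds(b), holds(c), holds(d), on(b,d), on(b,f), on(c,c), on(c,d), on(d,b), on(d,d), on(d,f), on(f,c)}
3. tag(d,f)  →  {clear(b), holds(b), holds(c), holds(d), holds(f), on(b,d), on(b,f), on(c,c), on(c,d), on(d,b), on(d,d), on(d,f), on(f,c), on(f,f)}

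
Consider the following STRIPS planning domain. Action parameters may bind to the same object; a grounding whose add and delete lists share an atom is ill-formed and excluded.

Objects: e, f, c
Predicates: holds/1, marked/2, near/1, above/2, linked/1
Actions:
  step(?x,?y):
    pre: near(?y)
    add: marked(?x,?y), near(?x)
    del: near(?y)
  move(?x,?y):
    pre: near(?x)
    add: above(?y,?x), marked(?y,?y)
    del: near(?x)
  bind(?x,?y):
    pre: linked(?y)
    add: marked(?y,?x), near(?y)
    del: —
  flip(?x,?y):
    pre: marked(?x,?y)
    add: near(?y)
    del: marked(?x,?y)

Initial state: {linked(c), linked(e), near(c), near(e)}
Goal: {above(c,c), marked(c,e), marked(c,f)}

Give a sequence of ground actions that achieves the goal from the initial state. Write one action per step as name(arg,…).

step(c,e); move(c,c); bind(f,c)

1. step(c,e)  →  {linked(c), linked(e), marked(c,e), near(c)}
2. move(c,c)  →  {above(c,c), linked(c), linked(e), marked(c,c), marked(c,e)}
3. bind(f,c)  →  {above(c,c), linked(c), linked(e), marked(c,c), marked(c,e), marked(c,f), near(c)}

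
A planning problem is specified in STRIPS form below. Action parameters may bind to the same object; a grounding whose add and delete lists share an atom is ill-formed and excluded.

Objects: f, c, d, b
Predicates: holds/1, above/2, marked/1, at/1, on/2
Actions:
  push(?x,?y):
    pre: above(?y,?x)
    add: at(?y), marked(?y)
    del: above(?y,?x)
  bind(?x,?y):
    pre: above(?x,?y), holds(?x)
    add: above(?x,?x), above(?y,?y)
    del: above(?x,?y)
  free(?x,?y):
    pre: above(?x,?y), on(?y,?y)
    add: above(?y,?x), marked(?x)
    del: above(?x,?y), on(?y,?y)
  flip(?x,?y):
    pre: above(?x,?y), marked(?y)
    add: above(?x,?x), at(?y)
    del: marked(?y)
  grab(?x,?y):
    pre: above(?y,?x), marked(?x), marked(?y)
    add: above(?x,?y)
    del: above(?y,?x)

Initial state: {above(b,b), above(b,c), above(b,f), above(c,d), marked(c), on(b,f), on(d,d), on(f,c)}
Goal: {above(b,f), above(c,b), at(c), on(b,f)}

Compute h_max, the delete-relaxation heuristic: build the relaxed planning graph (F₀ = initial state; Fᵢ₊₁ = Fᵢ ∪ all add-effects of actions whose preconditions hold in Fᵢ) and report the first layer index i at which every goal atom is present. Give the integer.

F0 = init (8 atoms)
F1 = F0 ∪ {above(d,c), at(b), at(c), marked(b)}  (12 atoms)
F2 = F1 ∪ {above(c,b), above(d,d), at(d), marked(d)}  (16 atoms)
goal ⊆ F2  ⇒  h_max = 2

2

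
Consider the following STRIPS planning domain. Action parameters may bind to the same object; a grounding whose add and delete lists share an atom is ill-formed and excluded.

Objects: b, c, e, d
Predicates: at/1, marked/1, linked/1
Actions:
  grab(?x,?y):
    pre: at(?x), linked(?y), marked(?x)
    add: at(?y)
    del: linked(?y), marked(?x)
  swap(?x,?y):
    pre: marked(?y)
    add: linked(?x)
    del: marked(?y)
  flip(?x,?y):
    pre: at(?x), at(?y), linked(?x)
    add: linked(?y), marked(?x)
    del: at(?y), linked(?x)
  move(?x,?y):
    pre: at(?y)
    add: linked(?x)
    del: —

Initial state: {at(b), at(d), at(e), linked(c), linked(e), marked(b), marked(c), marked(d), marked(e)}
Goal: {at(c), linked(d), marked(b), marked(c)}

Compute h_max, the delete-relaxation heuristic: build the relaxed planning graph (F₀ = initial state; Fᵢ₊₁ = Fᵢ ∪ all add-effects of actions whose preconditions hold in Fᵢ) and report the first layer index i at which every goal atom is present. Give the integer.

1

F0 = init (9 atoms)
F1 = F0 ∪ {at(c), linked(b), linked(d)}  (12 atoms)
goal ⊆ F1  ⇒  h_max = 1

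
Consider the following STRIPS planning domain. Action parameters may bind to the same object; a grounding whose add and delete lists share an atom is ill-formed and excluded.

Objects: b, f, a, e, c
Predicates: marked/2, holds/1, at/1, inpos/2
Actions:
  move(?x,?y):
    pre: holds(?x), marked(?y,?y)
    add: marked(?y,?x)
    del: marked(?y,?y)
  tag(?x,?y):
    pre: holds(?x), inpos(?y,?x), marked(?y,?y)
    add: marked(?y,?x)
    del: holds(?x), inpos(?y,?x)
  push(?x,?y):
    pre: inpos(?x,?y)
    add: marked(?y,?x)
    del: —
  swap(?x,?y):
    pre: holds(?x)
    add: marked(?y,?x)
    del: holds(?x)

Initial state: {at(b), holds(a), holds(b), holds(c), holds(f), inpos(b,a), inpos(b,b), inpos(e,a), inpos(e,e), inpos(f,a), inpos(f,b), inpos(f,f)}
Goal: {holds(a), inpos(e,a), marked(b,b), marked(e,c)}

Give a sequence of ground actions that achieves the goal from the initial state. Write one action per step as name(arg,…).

1. push(b,b)  →  {at(b), holds(a), holds(b), holds(c), holds(f), inpos(b,a), inpos(b,b), inpos(e,a), inpos(e,e), inpos(f,a), inpos(f,b), inpos(f,f), marked(b,b)}
2. swap(c,e)  →  {at(b), holds(a), holds(b), holds(f), inpos(b,a), inpos(b,b), inpos(e,a), inpos(e,e), inpos(f,a), inpos(f,b), inpos(f,f), marked(b,b), marked(e,c)}

push(b,b); swap(c,e)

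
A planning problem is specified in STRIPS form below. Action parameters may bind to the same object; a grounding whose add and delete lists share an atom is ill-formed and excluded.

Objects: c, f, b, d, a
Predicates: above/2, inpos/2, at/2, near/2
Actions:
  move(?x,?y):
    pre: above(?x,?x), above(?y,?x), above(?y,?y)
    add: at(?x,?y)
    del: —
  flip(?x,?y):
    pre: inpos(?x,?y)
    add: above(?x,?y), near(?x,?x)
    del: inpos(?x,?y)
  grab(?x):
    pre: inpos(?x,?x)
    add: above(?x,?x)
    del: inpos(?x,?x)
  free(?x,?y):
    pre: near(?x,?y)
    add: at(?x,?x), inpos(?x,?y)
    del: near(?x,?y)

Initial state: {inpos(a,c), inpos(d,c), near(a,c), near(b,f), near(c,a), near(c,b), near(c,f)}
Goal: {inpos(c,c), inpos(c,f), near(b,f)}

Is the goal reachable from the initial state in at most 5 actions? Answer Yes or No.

1. free(c,f)  →  {at(c,c), inpos(a,c), inpos(c,f), inpos(d,c), near(a,c), near(b,f), near(c,a), near(c,b)}
2. free(c,b)  →  {at(c,c), inpos(a,c), inpos(c,b), inpos(c,f), inpos(d,c), near(a,c), near(b,f), near(c,a)}
3. flip(c,b)  →  {above(c,b), at(c,c), inpos(a,c), inpos(c,f), inpos(d,c), near(a,c), near(b,f), near(c,a), near(c,c)}
4. free(c,c)  →  {above(c,b), at(c,c), inpos(a,c), inpos(c,c), inpos(c,f), inpos(d,c), near(a,c), near(b,f), near(c,a)}
optimal plan length = 4; 4 ≤ 5

Yes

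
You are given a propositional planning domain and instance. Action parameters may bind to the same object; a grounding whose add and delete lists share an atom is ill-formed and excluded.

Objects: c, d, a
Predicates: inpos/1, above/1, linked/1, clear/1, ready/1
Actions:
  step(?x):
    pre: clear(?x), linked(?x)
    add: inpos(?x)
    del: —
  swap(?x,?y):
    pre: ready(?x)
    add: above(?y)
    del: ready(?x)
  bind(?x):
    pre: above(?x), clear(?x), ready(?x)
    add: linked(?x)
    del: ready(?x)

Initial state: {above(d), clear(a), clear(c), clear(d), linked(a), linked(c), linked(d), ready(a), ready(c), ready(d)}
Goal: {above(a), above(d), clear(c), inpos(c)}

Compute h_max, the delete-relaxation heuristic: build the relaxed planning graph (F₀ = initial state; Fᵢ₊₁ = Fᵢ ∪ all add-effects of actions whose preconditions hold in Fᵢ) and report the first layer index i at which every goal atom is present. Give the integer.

1

F0 = init (10 atoms)
F1 = F0 ∪ {above(a), above(c), inpos(a), inpos(c), inpos(d)}  (15 atoms)
goal ⊆ F1  ⇒  h_max = 1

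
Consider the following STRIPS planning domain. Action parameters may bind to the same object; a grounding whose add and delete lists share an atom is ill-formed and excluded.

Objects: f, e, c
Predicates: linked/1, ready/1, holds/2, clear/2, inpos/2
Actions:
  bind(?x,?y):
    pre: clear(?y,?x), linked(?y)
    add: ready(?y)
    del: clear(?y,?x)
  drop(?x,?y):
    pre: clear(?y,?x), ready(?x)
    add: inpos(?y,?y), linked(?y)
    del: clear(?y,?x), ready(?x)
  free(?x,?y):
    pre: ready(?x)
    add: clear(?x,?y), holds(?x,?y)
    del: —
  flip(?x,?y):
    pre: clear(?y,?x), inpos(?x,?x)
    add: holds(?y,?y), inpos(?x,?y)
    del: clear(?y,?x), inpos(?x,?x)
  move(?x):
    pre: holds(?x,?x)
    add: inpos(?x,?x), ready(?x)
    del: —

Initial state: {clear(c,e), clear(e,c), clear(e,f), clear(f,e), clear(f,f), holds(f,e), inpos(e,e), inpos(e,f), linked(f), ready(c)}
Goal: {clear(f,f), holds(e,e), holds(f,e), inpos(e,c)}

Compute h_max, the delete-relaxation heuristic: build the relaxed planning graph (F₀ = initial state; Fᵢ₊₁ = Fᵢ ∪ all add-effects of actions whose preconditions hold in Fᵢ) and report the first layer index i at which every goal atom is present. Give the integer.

3

F0 = init (10 atoms)
F1 = F0 ∪ {clear(c,c), clear(c,f), holds(c,c), holds(c,e), holds(c,f), holds(f,f), inpos(e,c), linked(e), ready(f)}  (19 atoms)
F2 = F1 ∪ {clear(f,c), holds(f,c), inpos(c,c), inpos(f,f), linked(c), ready(e)}  (25 atoms)
F3 = F2 ∪ {clear(e,e), holds(e,c), holds(e,e), holds(e,f), inpos(c,e), inpos(c,f), inpos(f,c), inpos(f,e)}  (33 atoms)
goal ⊆ F3  ⇒  h_max = 3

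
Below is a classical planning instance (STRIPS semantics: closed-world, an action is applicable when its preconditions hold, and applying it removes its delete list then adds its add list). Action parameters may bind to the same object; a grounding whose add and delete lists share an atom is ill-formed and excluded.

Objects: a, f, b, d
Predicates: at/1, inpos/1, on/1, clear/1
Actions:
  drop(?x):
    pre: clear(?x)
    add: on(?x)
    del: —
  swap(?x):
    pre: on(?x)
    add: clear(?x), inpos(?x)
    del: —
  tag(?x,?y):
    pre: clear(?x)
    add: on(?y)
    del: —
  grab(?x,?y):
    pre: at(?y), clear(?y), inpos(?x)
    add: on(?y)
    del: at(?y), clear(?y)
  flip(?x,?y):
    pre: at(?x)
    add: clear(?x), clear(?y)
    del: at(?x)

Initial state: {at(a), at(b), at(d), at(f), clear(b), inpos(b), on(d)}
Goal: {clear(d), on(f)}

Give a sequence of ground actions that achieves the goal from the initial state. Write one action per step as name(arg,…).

1. swap(d)  →  {at(a), at(b), at(d), at(f), clear(b), clear(d), inpos(b), inpos(d), on(d)}
2. tag(b,f)  →  {at(a), at(b), at(d), at(f), clear(b), clear(d), inpos(b), inpos(d), on(d), on(f)}

swap(d); tag(b,f)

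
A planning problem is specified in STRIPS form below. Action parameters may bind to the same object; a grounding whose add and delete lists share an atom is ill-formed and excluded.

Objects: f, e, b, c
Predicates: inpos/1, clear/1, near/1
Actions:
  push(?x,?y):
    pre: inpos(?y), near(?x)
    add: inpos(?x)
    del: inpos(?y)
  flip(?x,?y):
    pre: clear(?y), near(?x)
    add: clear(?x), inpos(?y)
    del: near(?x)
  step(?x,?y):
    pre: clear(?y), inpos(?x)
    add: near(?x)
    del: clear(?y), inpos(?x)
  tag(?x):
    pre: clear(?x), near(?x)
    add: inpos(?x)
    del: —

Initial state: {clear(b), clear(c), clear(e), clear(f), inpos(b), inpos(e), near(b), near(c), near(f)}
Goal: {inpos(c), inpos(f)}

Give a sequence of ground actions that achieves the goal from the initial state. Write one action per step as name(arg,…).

push(f,e); push(c,b)

1. push(f,e)  →  {clear(b), clear(c), clear(e), clear(f), inpos(b), inpos(f), near(b), near(c), near(f)}
2. push(c,b)  →  {clear(b), clear(c), clear(e), clear(f), inpos(c), inpos(f), near(b), near(c), near(f)}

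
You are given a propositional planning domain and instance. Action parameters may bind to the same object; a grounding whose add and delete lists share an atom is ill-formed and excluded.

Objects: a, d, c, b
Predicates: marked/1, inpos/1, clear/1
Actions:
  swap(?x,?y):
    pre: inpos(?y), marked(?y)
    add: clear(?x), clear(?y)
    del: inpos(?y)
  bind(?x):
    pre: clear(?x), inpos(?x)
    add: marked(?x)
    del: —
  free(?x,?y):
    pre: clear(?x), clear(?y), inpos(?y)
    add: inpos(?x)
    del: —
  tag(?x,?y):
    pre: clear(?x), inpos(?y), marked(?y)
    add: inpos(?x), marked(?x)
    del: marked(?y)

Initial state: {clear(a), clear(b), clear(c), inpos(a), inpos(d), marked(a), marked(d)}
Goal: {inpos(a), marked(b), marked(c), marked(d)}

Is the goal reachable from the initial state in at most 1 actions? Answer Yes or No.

1. free(c,a)  →  {clear(a), clear(b), clear(c), inpos(a), inpos(c), inpos(d), marked(a), marked(d)}
2. bind(c)  →  {clear(a), clear(b), clear(c), inpos(a), inpos(c), inpos(d), marked(a), marked(c), marked(d)}
3. tag(b,a)  →  {clear(a), clear(b), clear(c), inpos(a), inpos(b), inpos(c), inpos(d), marked(b), marked(c), marked(d)}
optimal plan length = 3; 3 > 1

No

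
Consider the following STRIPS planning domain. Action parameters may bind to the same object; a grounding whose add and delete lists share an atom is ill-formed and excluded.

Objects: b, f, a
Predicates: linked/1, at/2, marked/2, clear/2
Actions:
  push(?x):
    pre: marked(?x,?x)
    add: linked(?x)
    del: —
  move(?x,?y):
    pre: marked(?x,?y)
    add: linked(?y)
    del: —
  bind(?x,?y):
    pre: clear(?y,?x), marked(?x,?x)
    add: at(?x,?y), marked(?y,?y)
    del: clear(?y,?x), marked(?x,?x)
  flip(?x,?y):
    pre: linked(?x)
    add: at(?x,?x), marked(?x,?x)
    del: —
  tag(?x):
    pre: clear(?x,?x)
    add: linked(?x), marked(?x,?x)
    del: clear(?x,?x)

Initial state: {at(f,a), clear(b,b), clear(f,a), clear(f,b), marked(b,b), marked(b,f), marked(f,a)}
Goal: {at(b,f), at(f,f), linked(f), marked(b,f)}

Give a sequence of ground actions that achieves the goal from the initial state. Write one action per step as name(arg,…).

1. move(b,f)  →  {at(f,a), clear(b,b), clear(f,a), clear(f,b), linked(f), marked(b,b), marked(b,f), marked(f,a)}
2. bind(b,f)  →  {at(b,f), at(f,a), clear(b,b), clear(f,a), linked(f), marked(b,f), marked(f,a), marked(f,f)}
3. flip(f,b)  →  {at(b,f), at(f,a), at(f,f), clear(b,b), clear(f,a), linked(f), marked(b,f), marked(f,a), marked(f,f)}

move(b,f); bind(b,f); flip(f,b)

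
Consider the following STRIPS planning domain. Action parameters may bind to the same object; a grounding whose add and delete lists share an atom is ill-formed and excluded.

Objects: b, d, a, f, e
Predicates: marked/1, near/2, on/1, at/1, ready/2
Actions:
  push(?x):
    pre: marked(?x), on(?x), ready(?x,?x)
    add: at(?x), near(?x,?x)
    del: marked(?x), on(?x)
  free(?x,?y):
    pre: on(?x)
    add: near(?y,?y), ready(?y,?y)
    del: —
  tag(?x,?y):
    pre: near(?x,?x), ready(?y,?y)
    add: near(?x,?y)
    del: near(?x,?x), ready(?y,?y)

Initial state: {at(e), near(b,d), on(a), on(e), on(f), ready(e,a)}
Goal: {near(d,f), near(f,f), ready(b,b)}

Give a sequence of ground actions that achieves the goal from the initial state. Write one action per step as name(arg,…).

1. free(a,b)  →  {at(e), near(b,b), near(b,d), on(a), on(e), on(f), ready(b,b), ready(e,a)}
2. free(a,d)  →  {at(e), near(b,b), near(b,d), near(d,d), on(a), on(e), on(f), ready(b,b), ready(d,d), ready(e,a)}
3. free(a,f)  →  {at(e), near(b,b), near(b,d), near(d,d), near(f,f), on(a), on(e), on(f), ready(b,b), ready(d,d), ready(e,a), ready(f,f)}
4. tag(d,f)  →  {at(e), near(b,b), near(b,d), near(d,f), near(f,f), on(a), on(e), on(f), ready(b,b), ready(d,d), ready(e,a)}

free(a,b); free(a,d); free(a,f); tag(d,f)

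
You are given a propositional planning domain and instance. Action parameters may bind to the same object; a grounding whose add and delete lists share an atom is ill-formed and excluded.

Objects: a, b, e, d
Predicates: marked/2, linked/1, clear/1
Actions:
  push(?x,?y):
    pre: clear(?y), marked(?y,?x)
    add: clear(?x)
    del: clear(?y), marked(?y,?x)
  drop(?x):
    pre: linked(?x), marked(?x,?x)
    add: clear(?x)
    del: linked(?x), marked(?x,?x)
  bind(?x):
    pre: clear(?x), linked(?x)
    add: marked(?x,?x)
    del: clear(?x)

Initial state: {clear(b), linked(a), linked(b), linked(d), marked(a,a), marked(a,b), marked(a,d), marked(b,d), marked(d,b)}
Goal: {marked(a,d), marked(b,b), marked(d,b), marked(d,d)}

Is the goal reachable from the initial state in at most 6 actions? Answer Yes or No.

Yes

1. push(d,b)  →  {clear(d), linked(a), linked(b), linked(d), marked(a,a), marked(a,b), marked(a,d), marked(d,b)}
2. drop(a)  →  {clear(a), clear(d), linked(b), linked(d), marked(a,b), marked(a,d), marked(d,b)}
3. push(b,a)  →  {clear(b), clear(d), linked(b), linked(d), marked(a,d), marked(d,b)}
4. bind(b)  →  {clear(d), linked(b), linked(d), marked(a,d), marked(b,b), marked(d,b)}
5. bind(d)  →  {linked(b), linked(d), marked(a,d), marked(b,b), marked(d,b), marked(d,d)}
optimal plan length = 5; 5 ≤ 6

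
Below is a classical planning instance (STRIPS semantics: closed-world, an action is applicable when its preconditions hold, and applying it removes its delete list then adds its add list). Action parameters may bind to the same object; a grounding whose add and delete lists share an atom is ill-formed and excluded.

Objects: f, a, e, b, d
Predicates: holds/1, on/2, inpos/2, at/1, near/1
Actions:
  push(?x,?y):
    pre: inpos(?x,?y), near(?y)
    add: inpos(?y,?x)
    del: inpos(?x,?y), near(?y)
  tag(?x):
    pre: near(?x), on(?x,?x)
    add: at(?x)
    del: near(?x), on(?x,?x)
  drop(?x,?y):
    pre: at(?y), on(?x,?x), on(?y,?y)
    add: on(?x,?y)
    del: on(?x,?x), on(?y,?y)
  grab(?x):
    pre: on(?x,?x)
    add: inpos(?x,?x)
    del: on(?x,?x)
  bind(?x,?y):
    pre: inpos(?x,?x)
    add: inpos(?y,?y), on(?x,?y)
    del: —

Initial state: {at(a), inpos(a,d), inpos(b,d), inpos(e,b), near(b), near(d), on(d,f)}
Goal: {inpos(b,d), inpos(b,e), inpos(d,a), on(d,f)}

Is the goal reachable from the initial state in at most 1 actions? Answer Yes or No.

1. push(a,d)  →  {at(a), inpos(b,d), inpos(d,a), inpos(e,b), near(b), on(d,f)}
2. push(e,b)  →  {at(a), inpos(b,d), inpos(b,e), inpos(d,a), on(d,f)}
optimal plan length = 2; 2 > 1

No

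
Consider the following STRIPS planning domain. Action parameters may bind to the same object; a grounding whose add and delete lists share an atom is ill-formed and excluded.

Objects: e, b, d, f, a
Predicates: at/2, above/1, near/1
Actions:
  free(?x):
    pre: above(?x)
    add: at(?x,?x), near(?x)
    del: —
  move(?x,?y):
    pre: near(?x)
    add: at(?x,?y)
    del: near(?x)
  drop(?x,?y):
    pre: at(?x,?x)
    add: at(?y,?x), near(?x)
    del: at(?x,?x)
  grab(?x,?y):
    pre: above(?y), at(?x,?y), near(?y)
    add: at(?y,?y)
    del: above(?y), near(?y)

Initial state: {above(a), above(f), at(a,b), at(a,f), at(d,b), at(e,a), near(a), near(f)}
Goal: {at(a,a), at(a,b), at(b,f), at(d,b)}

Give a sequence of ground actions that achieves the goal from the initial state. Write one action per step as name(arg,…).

free(f); free(a); drop(f,b)

1. free(f)  →  {above(a), above(f), at(a,b), at(a,f), at(d,b), at(e,a), at(f,f), near(a), near(f)}
2. free(a)  →  {above(a), above(f), at(a,a), at(a,b), at(a,f), at(d,b), at(e,a), at(f,f), near(a), near(f)}
3. drop(f,b)  →  {above(a), above(f), at(a,a), at(a,b), at(a,f), at(b,f), at(d,b), at(e,a), near(a), near(f)}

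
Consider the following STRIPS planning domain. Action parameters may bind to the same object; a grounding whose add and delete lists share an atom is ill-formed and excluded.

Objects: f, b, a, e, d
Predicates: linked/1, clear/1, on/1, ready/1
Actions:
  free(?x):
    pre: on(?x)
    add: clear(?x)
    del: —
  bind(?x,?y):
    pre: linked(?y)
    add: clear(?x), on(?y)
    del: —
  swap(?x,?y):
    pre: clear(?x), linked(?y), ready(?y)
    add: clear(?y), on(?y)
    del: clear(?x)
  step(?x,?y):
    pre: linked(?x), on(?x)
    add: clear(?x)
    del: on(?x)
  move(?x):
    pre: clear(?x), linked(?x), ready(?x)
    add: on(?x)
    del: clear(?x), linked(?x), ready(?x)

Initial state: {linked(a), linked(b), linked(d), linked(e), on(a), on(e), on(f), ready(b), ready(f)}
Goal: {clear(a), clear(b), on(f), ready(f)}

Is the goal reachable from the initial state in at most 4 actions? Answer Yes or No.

1. free(a)  →  {clear(a), linked(a), linked(b), linked(d), linked(e), on(a), on(e), on(f), ready(b), ready(f)}
2. bind(b,b)  →  {clear(a), clear(b), linked(a), linked(b), linked(d), linked(e), on(a), on(b), on(e), on(f), ready(b), ready(f)}
optimal plan length = 2; 2 ≤ 4

Yes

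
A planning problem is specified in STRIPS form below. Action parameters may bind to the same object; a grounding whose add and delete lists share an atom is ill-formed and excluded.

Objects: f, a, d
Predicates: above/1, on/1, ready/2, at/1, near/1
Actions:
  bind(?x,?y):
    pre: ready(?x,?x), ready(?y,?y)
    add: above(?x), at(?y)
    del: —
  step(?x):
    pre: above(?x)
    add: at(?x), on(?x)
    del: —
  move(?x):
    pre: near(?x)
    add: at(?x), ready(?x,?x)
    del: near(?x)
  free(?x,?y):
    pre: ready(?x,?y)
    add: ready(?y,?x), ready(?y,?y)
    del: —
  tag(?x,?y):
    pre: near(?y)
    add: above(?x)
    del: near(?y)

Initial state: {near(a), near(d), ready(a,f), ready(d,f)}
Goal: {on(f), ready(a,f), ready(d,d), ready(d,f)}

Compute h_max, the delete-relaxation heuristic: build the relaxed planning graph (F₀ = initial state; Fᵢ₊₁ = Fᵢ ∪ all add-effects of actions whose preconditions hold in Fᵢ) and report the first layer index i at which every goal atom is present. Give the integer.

2

F0 = init (4 atoms)
F1 = F0 ∪ {above(a), above(d), above(f), at(a), at(d), ready(a,a), ready(d,d), ready(f,a), ready(f,d), ready(f,f)}  (14 atoms)
F2 = F1 ∪ {at(f), on(a), on(d), on(f)}  (18 atoms)
goal ⊆ F2  ⇒  h_max = 2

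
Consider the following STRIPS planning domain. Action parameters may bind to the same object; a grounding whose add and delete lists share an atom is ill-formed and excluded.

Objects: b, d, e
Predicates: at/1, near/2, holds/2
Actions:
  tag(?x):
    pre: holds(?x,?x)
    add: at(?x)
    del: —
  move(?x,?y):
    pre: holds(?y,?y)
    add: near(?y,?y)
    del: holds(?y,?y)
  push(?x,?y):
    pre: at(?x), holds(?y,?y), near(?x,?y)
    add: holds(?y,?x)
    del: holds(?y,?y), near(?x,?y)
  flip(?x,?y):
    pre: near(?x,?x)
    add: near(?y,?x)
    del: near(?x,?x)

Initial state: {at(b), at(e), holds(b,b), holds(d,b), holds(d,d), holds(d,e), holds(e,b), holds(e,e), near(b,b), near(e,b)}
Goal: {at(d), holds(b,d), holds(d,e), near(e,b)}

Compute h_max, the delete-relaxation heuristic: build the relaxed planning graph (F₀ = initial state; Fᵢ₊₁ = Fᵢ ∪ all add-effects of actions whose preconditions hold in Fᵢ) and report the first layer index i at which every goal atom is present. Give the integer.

F0 = init (10 atoms)
F1 = F0 ∪ {at(d), holds(b,e), near(d,b), near(d,d), near(e,e)}  (15 atoms)
F2 = F1 ∪ {holds(b,d), near(b,d), near(b,e), near(d,e), near(e,d)}  (20 atoms)
goal ⊆ F2  ⇒  h_max = 2

2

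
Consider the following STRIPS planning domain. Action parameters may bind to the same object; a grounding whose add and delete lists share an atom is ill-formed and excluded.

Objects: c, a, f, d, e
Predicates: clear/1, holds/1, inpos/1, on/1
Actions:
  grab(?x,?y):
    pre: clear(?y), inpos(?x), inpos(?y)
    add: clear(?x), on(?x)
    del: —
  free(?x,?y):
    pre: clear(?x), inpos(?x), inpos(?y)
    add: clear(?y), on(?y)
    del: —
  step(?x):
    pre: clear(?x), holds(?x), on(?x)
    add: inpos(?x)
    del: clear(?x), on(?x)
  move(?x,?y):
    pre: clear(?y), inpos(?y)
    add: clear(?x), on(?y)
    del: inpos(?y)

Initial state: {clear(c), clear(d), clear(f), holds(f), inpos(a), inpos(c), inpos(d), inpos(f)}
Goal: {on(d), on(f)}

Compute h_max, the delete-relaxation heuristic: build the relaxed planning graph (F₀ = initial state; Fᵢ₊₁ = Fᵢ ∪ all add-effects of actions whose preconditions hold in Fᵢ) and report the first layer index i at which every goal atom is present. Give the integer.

1

F0 = init (8 atoms)
F1 = F0 ∪ {clear(a), clear(e), on(a), on(c), on(d), on(f)}  (14 atoms)
goal ⊆ F1  ⇒  h_max = 1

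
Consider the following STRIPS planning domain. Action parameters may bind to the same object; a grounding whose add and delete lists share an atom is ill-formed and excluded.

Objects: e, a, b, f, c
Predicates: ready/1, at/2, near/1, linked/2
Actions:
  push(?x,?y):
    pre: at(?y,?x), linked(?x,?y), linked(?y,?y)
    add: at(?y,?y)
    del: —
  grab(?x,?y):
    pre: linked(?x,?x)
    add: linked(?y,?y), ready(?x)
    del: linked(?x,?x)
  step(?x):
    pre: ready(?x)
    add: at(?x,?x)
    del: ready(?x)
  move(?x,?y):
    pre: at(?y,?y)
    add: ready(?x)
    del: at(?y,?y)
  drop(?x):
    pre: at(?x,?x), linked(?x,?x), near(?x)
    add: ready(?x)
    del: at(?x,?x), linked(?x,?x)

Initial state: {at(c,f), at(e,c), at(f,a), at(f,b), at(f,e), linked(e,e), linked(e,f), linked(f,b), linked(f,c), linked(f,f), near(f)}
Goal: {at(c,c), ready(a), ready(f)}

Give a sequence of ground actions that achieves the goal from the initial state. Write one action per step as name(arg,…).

1. grab(f,a)  →  {at(c,f), at(e,c), at(f,a), at(f,b), at(f,e), linked(a,a), linked(e,e), linked(e,f), linked(f,b), linked(f,c), near(f), ready(f)}
2. grab(a,c)  →  {at(c,f), at(e,c), at(f,a), at(f,b), at(f,e), linked(c,c), linked(e,e), linked(e,f), linked(f,b), linked(f,c), near(f), ready(a), ready(f)}
3. push(f,c)  →  {at(c,c), at(c,f), at(e,c), at(f,a), at(f,b), at(f,e), linked(c,c), linked(e,e), linked(e,f), linked(f,b), linked(f,c), near(f), ready(a), ready(f)}

grab(f,a); grab(a,c); push(f,c)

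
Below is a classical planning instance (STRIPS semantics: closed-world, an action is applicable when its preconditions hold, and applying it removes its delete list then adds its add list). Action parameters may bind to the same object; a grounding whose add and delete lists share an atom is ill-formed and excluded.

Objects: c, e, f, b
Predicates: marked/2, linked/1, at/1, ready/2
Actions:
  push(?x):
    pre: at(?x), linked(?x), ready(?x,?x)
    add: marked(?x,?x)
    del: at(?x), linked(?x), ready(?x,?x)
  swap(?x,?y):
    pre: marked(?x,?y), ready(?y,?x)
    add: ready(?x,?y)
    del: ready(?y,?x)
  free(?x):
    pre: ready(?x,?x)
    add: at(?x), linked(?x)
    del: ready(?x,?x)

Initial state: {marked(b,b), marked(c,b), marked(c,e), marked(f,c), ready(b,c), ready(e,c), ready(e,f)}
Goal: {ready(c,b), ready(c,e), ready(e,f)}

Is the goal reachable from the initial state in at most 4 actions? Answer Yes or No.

1. swap(c,e)  →  {marked(b,b), marked(c,b), marked(c,e), marked(f,c), ready(b,c), ready(c,e), ready(e,f)}
2. swap(c,b)  →  {marked(b,b), marked(c,b), marked(c,e), marked(f,c), ready(c,b), ready(c,e), ready(e,f)}
optimal plan length = 2; 2 ≤ 4

Yes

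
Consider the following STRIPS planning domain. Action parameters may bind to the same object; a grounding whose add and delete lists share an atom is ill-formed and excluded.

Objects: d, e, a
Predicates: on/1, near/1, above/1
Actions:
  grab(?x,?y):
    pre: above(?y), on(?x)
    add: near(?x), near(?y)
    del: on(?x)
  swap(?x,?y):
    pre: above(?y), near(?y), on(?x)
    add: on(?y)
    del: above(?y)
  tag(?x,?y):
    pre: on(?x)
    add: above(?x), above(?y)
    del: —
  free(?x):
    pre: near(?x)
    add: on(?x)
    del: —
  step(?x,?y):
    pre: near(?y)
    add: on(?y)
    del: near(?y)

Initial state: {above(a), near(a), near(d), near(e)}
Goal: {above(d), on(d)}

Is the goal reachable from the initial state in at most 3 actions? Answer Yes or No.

Yes

1. free(d)  →  {above(a), near(a), near(d), near(e), on(d)}
2. tag(d,d)  →  {above(a), above(d), near(a), near(d), near(e), on(d)}
optimal plan length = 2; 2 ≤ 3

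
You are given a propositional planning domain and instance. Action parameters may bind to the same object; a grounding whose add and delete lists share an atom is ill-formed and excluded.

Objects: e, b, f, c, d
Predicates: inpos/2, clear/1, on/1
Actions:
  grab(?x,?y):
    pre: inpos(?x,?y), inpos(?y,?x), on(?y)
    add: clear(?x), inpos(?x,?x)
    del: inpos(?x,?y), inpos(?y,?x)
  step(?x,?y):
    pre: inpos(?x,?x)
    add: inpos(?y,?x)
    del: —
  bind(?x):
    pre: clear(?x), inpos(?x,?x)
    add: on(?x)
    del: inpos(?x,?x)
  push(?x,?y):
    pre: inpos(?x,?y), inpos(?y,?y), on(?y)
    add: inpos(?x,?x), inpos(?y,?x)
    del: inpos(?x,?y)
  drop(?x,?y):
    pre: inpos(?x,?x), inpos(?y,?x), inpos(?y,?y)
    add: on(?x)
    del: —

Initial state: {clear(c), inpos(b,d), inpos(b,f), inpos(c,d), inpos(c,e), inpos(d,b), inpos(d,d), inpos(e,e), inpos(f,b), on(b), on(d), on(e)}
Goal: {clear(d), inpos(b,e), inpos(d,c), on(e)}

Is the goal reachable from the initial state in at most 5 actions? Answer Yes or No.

1. grab(d,b)  →  {clear(c), clear(d), inpos(b,f), inpos(c,d), inpos(c,e), inpos(d,d), inpos(e,e), inpos(f,b), on(b), on(d), on(e)}
2. step(e,b)  →  {clear(c), clear(d), inpos(b,e), inpos(b,f), inpos(c,d), inpos(c,e), inpos(d,d), inpos(e,e), inpos(f,b), on(b), on(d), on(e)}
3. push(c,d)  →  {clear(c), clear(d), inpos(b,e), inpos(b,f), inpos(c,c), inpos(c,e), inpos(d,c), inpos(d,d), inpos(e,e), inpos(f,b), on(b), on(d), on(e)}
optimal plan length = 3; 3 ≤ 5

Yes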